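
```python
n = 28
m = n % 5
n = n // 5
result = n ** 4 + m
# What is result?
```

Trace (tracking result):
n = 28  # -> n = 28
m = n % 5  # -> m = 3
n = n // 5  # -> n = 5
result = n ** 4 + m  # -> result = 628

Answer: 628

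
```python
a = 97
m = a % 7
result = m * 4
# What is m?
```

Answer: 6

Derivation:
Trace (tracking m):
a = 97  # -> a = 97
m = a % 7  # -> m = 6
result = m * 4  # -> result = 24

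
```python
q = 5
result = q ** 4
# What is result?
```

Answer: 625

Derivation:
Trace (tracking result):
q = 5  # -> q = 5
result = q ** 4  # -> result = 625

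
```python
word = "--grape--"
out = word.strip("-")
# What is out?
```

Trace (tracking out):
word = '--grape--'  # -> word = '--grape--'
out = word.strip('-')  # -> out = 'grape'

Answer: 'grape'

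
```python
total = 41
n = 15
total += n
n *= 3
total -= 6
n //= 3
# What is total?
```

Answer: 50

Derivation:
Trace (tracking total):
total = 41  # -> total = 41
n = 15  # -> n = 15
total += n  # -> total = 56
n *= 3  # -> n = 45
total -= 6  # -> total = 50
n //= 3  # -> n = 15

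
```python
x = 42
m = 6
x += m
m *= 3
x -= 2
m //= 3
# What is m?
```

Answer: 6

Derivation:
Trace (tracking m):
x = 42  # -> x = 42
m = 6  # -> m = 6
x += m  # -> x = 48
m *= 3  # -> m = 18
x -= 2  # -> x = 46
m //= 3  # -> m = 6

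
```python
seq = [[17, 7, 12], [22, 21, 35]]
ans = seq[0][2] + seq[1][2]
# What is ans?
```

Answer: 47

Derivation:
Trace (tracking ans):
seq = [[17, 7, 12], [22, 21, 35]]  # -> seq = [[17, 7, 12], [22, 21, 35]]
ans = seq[0][2] + seq[1][2]  # -> ans = 47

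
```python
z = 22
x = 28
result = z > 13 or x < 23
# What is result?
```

Answer: True

Derivation:
Trace (tracking result):
z = 22  # -> z = 22
x = 28  # -> x = 28
result = z > 13 or x < 23  # -> result = True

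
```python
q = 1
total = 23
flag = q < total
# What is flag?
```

Trace (tracking flag):
q = 1  # -> q = 1
total = 23  # -> total = 23
flag = q < total  # -> flag = True

Answer: True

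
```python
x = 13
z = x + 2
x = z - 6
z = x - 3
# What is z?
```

Trace (tracking z):
x = 13  # -> x = 13
z = x + 2  # -> z = 15
x = z - 6  # -> x = 9
z = x - 3  # -> z = 6

Answer: 6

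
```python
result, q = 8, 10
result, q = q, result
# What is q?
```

Answer: 8

Derivation:
Trace (tracking q):
result, q = (8, 10)  # -> result = 8, q = 10
result, q = (q, result)  # -> result = 10, q = 8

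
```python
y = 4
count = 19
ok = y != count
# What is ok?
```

Answer: True

Derivation:
Trace (tracking ok):
y = 4  # -> y = 4
count = 19  # -> count = 19
ok = y != count  # -> ok = True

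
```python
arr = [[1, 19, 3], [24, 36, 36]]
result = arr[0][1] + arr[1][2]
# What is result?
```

Trace (tracking result):
arr = [[1, 19, 3], [24, 36, 36]]  # -> arr = [[1, 19, 3], [24, 36, 36]]
result = arr[0][1] + arr[1][2]  # -> result = 55

Answer: 55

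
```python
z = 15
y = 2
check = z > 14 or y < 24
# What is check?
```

Answer: True

Derivation:
Trace (tracking check):
z = 15  # -> z = 15
y = 2  # -> y = 2
check = z > 14 or y < 24  # -> check = True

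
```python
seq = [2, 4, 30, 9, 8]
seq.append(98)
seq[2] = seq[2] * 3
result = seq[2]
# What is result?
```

Answer: 90

Derivation:
Trace (tracking result):
seq = [2, 4, 30, 9, 8]  # -> seq = [2, 4, 30, 9, 8]
seq.append(98)  # -> seq = [2, 4, 30, 9, 8, 98]
seq[2] = seq[2] * 3  # -> seq = [2, 4, 90, 9, 8, 98]
result = seq[2]  # -> result = 90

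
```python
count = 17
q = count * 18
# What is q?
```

Trace (tracking q):
count = 17  # -> count = 17
q = count * 18  # -> q = 306

Answer: 306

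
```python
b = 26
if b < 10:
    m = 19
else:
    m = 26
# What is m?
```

Answer: 26

Derivation:
Trace (tracking m):
b = 26  # -> b = 26
if b < 10:  # condition is False
else:
    m = 26  # -> m = 26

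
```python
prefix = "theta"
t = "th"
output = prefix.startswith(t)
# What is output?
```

Answer: True

Derivation:
Trace (tracking output):
prefix = 'theta'  # -> prefix = 'theta'
t = 'th'  # -> t = 'th'
output = prefix.startswith(t)  # -> output = True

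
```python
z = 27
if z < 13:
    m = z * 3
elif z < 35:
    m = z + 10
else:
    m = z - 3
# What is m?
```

Trace (tracking m):
z = 27  # -> z = 27
if z < 13:  # condition is False
elif z < 35:  # condition is True
    m = z + 10  # -> m = 37

Answer: 37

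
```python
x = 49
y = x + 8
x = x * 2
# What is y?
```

Answer: 57

Derivation:
Trace (tracking y):
x = 49  # -> x = 49
y = x + 8  # -> y = 57
x = x * 2  # -> x = 98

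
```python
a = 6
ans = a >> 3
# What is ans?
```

Answer: 0

Derivation:
Trace (tracking ans):
a = 6  # -> a = 6
ans = a >> 3  # -> ans = 0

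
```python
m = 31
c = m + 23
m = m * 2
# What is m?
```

Answer: 62

Derivation:
Trace (tracking m):
m = 31  # -> m = 31
c = m + 23  # -> c = 54
m = m * 2  # -> m = 62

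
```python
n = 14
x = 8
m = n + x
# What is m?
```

Answer: 22

Derivation:
Trace (tracking m):
n = 14  # -> n = 14
x = 8  # -> x = 8
m = n + x  # -> m = 22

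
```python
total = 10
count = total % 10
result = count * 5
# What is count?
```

Trace (tracking count):
total = 10  # -> total = 10
count = total % 10  # -> count = 0
result = count * 5  # -> result = 0

Answer: 0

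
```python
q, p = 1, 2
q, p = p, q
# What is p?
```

Answer: 1

Derivation:
Trace (tracking p):
q, p = (1, 2)  # -> q = 1, p = 2
q, p = (p, q)  # -> q = 2, p = 1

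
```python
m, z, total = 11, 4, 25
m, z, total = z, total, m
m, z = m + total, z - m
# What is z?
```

Trace (tracking z):
m, z, total = (11, 4, 25)  # -> m = 11, z = 4, total = 25
m, z, total = (z, total, m)  # -> m = 4, z = 25, total = 11
m, z = (m + total, z - m)  # -> m = 15, z = 21

Answer: 21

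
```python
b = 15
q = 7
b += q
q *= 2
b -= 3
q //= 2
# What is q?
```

Answer: 7

Derivation:
Trace (tracking q):
b = 15  # -> b = 15
q = 7  # -> q = 7
b += q  # -> b = 22
q *= 2  # -> q = 14
b -= 3  # -> b = 19
q //= 2  # -> q = 7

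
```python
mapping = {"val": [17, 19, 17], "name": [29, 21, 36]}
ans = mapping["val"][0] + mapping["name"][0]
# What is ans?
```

Answer: 46

Derivation:
Trace (tracking ans):
mapping = {'val': [17, 19, 17], 'name': [29, 21, 36]}  # -> mapping = {'val': [17, 19, 17], 'name': [29, 21, 36]}
ans = mapping['val'][0] + mapping['name'][0]  # -> ans = 46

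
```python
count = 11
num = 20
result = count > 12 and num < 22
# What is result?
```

Trace (tracking result):
count = 11  # -> count = 11
num = 20  # -> num = 20
result = count > 12 and num < 22  # -> result = False

Answer: False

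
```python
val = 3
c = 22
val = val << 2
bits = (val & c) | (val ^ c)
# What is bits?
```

Trace (tracking bits):
val = 3  # -> val = 3
c = 22  # -> c = 22
val = val << 2  # -> val = 12
bits = val & c | val ^ c  # -> bits = 30

Answer: 30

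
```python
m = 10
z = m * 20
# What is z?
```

Trace (tracking z):
m = 10  # -> m = 10
z = m * 20  # -> z = 200

Answer: 200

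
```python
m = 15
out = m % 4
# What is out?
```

Answer: 3

Derivation:
Trace (tracking out):
m = 15  # -> m = 15
out = m % 4  # -> out = 3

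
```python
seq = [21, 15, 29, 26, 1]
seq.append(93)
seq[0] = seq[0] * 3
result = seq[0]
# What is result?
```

Trace (tracking result):
seq = [21, 15, 29, 26, 1]  # -> seq = [21, 15, 29, 26, 1]
seq.append(93)  # -> seq = [21, 15, 29, 26, 1, 93]
seq[0] = seq[0] * 3  # -> seq = [63, 15, 29, 26, 1, 93]
result = seq[0]  # -> result = 63

Answer: 63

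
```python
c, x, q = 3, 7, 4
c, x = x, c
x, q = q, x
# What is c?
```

Trace (tracking c):
c, x, q = (3, 7, 4)  # -> c = 3, x = 7, q = 4
c, x = (x, c)  # -> c = 7, x = 3
x, q = (q, x)  # -> x = 4, q = 3

Answer: 7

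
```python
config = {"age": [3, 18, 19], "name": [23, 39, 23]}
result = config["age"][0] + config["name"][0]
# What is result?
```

Trace (tracking result):
config = {'age': [3, 18, 19], 'name': [23, 39, 23]}  # -> config = {'age': [3, 18, 19], 'name': [23, 39, 23]}
result = config['age'][0] + config['name'][0]  # -> result = 26

Answer: 26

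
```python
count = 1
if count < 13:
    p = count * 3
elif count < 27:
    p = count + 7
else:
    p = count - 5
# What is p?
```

Answer: 3

Derivation:
Trace (tracking p):
count = 1  # -> count = 1
if count < 13:  # condition is True
    p = count * 3  # -> p = 3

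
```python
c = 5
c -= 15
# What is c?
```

Answer: -10

Derivation:
Trace (tracking c):
c = 5  # -> c = 5
c -= 15  # -> c = -10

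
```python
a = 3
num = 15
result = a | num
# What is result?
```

Answer: 15

Derivation:
Trace (tracking result):
a = 3  # -> a = 3
num = 15  # -> num = 15
result = a | num  # -> result = 15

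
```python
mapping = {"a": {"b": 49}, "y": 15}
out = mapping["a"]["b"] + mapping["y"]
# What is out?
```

Trace (tracking out):
mapping = {'a': {'b': 49}, 'y': 15}  # -> mapping = {'a': {'b': 49}, 'y': 15}
out = mapping['a']['b'] + mapping['y']  # -> out = 64

Answer: 64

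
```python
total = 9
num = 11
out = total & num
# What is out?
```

Trace (tracking out):
total = 9  # -> total = 9
num = 11  # -> num = 11
out = total & num  # -> out = 9

Answer: 9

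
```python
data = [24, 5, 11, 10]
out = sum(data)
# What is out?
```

Trace (tracking out):
data = [24, 5, 11, 10]  # -> data = [24, 5, 11, 10]
out = sum(data)  # -> out = 50

Answer: 50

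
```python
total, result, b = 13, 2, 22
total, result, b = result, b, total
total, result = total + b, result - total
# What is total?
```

Trace (tracking total):
total, result, b = (13, 2, 22)  # -> total = 13, result = 2, b = 22
total, result, b = (result, b, total)  # -> total = 2, result = 22, b = 13
total, result = (total + b, result - total)  # -> total = 15, result = 20

Answer: 15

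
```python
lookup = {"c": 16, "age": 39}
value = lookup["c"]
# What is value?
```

Answer: 16

Derivation:
Trace (tracking value):
lookup = {'c': 16, 'age': 39}  # -> lookup = {'c': 16, 'age': 39}
value = lookup['c']  # -> value = 16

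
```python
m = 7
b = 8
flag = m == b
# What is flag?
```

Answer: False

Derivation:
Trace (tracking flag):
m = 7  # -> m = 7
b = 8  # -> b = 8
flag = m == b  # -> flag = False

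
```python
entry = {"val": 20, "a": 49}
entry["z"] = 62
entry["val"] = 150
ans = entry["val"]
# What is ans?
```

Answer: 150

Derivation:
Trace (tracking ans):
entry = {'val': 20, 'a': 49}  # -> entry = {'val': 20, 'a': 49}
entry['z'] = 62  # -> entry = {'val': 20, 'a': 49, 'z': 62}
entry['val'] = 150  # -> entry = {'val': 150, 'a': 49, 'z': 62}
ans = entry['val']  # -> ans = 150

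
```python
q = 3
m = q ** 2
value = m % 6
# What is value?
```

Answer: 3

Derivation:
Trace (tracking value):
q = 3  # -> q = 3
m = q ** 2  # -> m = 9
value = m % 6  # -> value = 3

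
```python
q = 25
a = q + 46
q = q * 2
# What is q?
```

Answer: 50

Derivation:
Trace (tracking q):
q = 25  # -> q = 25
a = q + 46  # -> a = 71
q = q * 2  # -> q = 50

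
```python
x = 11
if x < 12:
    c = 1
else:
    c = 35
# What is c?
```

Answer: 1

Derivation:
Trace (tracking c):
x = 11  # -> x = 11
if x < 12:  # condition is True
    c = 1  # -> c = 1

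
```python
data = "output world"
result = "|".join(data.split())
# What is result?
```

Answer: 'output|world'

Derivation:
Trace (tracking result):
data = 'output world'  # -> data = 'output world'
result = '|'.join(data.split())  # -> result = 'output|world'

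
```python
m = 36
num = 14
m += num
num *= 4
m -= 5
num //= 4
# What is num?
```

Answer: 14

Derivation:
Trace (tracking num):
m = 36  # -> m = 36
num = 14  # -> num = 14
m += num  # -> m = 50
num *= 4  # -> num = 56
m -= 5  # -> m = 45
num //= 4  # -> num = 14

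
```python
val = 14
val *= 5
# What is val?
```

Answer: 70

Derivation:
Trace (tracking val):
val = 14  # -> val = 14
val *= 5  # -> val = 70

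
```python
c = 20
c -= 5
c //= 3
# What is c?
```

Trace (tracking c):
c = 20  # -> c = 20
c -= 5  # -> c = 15
c //= 3  # -> c = 5

Answer: 5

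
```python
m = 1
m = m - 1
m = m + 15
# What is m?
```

Answer: 15

Derivation:
Trace (tracking m):
m = 1  # -> m = 1
m = m - 1  # -> m = 0
m = m + 15  # -> m = 15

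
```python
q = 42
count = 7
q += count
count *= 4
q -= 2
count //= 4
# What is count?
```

Answer: 7

Derivation:
Trace (tracking count):
q = 42  # -> q = 42
count = 7  # -> count = 7
q += count  # -> q = 49
count *= 4  # -> count = 28
q -= 2  # -> q = 47
count //= 4  # -> count = 7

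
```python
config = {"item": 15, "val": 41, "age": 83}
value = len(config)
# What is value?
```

Trace (tracking value):
config = {'item': 15, 'val': 41, 'age': 83}  # -> config = {'item': 15, 'val': 41, 'age': 83}
value = len(config)  # -> value = 3

Answer: 3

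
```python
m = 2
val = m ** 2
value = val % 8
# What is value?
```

Trace (tracking value):
m = 2  # -> m = 2
val = m ** 2  # -> val = 4
value = val % 8  # -> value = 4

Answer: 4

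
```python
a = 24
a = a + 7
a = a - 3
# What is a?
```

Answer: 28

Derivation:
Trace (tracking a):
a = 24  # -> a = 24
a = a + 7  # -> a = 31
a = a - 3  # -> a = 28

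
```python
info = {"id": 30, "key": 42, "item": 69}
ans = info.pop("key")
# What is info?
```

Trace (tracking info):
info = {'id': 30, 'key': 42, 'item': 69}  # -> info = {'id': 30, 'key': 42, 'item': 69}
ans = info.pop('key')  # -> ans = 42

Answer: {'id': 30, 'item': 69}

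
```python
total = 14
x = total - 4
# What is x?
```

Trace (tracking x):
total = 14  # -> total = 14
x = total - 4  # -> x = 10

Answer: 10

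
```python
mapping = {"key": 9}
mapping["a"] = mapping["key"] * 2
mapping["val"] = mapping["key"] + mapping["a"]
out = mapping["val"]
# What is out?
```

Trace (tracking out):
mapping = {'key': 9}  # -> mapping = {'key': 9}
mapping['a'] = mapping['key'] * 2  # -> mapping = {'key': 9, 'a': 18}
mapping['val'] = mapping['key'] + mapping['a']  # -> mapping = {'key': 9, 'a': 18, 'val': 27}
out = mapping['val']  # -> out = 27

Answer: 27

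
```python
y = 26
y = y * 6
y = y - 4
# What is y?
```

Trace (tracking y):
y = 26  # -> y = 26
y = y * 6  # -> y = 156
y = y - 4  # -> y = 152

Answer: 152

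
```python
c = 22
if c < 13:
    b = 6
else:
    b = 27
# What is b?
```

Trace (tracking b):
c = 22  # -> c = 22
if c < 13:  # condition is False
else:
    b = 27  # -> b = 27

Answer: 27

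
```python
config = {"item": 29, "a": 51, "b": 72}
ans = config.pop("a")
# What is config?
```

Answer: {'item': 29, 'b': 72}

Derivation:
Trace (tracking config):
config = {'item': 29, 'a': 51, 'b': 72}  # -> config = {'item': 29, 'a': 51, 'b': 72}
ans = config.pop('a')  # -> ans = 51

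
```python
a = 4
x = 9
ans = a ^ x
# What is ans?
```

Trace (tracking ans):
a = 4  # -> a = 4
x = 9  # -> x = 9
ans = a ^ x  # -> ans = 13

Answer: 13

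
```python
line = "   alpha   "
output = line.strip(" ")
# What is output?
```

Answer: 'alpha'

Derivation:
Trace (tracking output):
line = '   alpha   '  # -> line = '   alpha   '
output = line.strip(' ')  # -> output = 'alpha'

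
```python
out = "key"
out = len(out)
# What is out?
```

Answer: 3

Derivation:
Trace (tracking out):
out = 'key'  # -> out = 'key'
out = len(out)  # -> out = 3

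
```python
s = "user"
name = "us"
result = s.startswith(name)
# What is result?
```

Answer: True

Derivation:
Trace (tracking result):
s = 'user'  # -> s = 'user'
name = 'us'  # -> name = 'us'
result = s.startswith(name)  # -> result = True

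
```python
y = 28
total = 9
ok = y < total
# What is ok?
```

Answer: False

Derivation:
Trace (tracking ok):
y = 28  # -> y = 28
total = 9  # -> total = 9
ok = y < total  # -> ok = False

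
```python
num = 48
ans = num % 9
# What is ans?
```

Trace (tracking ans):
num = 48  # -> num = 48
ans = num % 9  # -> ans = 3

Answer: 3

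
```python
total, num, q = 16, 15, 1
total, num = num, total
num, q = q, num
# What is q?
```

Answer: 16

Derivation:
Trace (tracking q):
total, num, q = (16, 15, 1)  # -> total = 16, num = 15, q = 1
total, num = (num, total)  # -> total = 15, num = 16
num, q = (q, num)  # -> num = 1, q = 16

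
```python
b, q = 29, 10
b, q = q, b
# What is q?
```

Trace (tracking q):
b, q = (29, 10)  # -> b = 29, q = 10
b, q = (q, b)  # -> b = 10, q = 29

Answer: 29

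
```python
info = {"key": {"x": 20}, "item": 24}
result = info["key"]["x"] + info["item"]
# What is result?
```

Trace (tracking result):
info = {'key': {'x': 20}, 'item': 24}  # -> info = {'key': {'x': 20}, 'item': 24}
result = info['key']['x'] + info['item']  # -> result = 44

Answer: 44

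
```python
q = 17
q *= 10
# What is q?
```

Answer: 170

Derivation:
Trace (tracking q):
q = 17  # -> q = 17
q *= 10  # -> q = 170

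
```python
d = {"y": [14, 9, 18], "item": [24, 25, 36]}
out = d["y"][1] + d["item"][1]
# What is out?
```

Trace (tracking out):
d = {'y': [14, 9, 18], 'item': [24, 25, 36]}  # -> d = {'y': [14, 9, 18], 'item': [24, 25, 36]}
out = d['y'][1] + d['item'][1]  # -> out = 34

Answer: 34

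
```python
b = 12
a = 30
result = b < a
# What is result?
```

Answer: True

Derivation:
Trace (tracking result):
b = 12  # -> b = 12
a = 30  # -> a = 30
result = b < a  # -> result = True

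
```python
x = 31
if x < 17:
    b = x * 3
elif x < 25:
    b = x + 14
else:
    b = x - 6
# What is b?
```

Answer: 25

Derivation:
Trace (tracking b):
x = 31  # -> x = 31
if x < 17:  # condition is False
elif x < 25:  # condition is False
else:
    b = x - 6  # -> b = 25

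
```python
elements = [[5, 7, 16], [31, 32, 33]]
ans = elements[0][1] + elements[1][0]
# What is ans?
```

Trace (tracking ans):
elements = [[5, 7, 16], [31, 32, 33]]  # -> elements = [[5, 7, 16], [31, 32, 33]]
ans = elements[0][1] + elements[1][0]  # -> ans = 38

Answer: 38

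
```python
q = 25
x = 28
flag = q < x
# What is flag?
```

Answer: True

Derivation:
Trace (tracking flag):
q = 25  # -> q = 25
x = 28  # -> x = 28
flag = q < x  # -> flag = True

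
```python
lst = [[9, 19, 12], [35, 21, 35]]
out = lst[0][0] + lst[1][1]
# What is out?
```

Trace (tracking out):
lst = [[9, 19, 12], [35, 21, 35]]  # -> lst = [[9, 19, 12], [35, 21, 35]]
out = lst[0][0] + lst[1][1]  # -> out = 30

Answer: 30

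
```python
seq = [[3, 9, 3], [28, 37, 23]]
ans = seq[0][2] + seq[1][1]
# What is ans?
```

Answer: 40

Derivation:
Trace (tracking ans):
seq = [[3, 9, 3], [28, 37, 23]]  # -> seq = [[3, 9, 3], [28, 37, 23]]
ans = seq[0][2] + seq[1][1]  # -> ans = 40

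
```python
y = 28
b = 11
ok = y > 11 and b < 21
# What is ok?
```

Trace (tracking ok):
y = 28  # -> y = 28
b = 11  # -> b = 11
ok = y > 11 and b < 21  # -> ok = True

Answer: True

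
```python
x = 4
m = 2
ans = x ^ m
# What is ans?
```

Answer: 6

Derivation:
Trace (tracking ans):
x = 4  # -> x = 4
m = 2  # -> m = 2
ans = x ^ m  # -> ans = 6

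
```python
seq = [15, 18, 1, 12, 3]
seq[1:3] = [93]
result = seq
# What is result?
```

Answer: [15, 93, 12, 3]

Derivation:
Trace (tracking result):
seq = [15, 18, 1, 12, 3]  # -> seq = [15, 18, 1, 12, 3]
seq[1:3] = [93]  # -> seq = [15, 93, 12, 3]
result = seq  # -> result = [15, 93, 12, 3]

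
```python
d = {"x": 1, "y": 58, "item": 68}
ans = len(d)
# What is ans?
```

Answer: 3

Derivation:
Trace (tracking ans):
d = {'x': 1, 'y': 58, 'item': 68}  # -> d = {'x': 1, 'y': 58, 'item': 68}
ans = len(d)  # -> ans = 3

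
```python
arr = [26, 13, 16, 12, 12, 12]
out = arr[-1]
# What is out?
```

Answer: 12

Derivation:
Trace (tracking out):
arr = [26, 13, 16, 12, 12, 12]  # -> arr = [26, 13, 16, 12, 12, 12]
out = arr[-1]  # -> out = 12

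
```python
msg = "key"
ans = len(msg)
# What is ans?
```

Answer: 3

Derivation:
Trace (tracking ans):
msg = 'key'  # -> msg = 'key'
ans = len(msg)  # -> ans = 3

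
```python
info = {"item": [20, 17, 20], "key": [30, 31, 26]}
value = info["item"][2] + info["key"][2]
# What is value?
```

Trace (tracking value):
info = {'item': [20, 17, 20], 'key': [30, 31, 26]}  # -> info = {'item': [20, 17, 20], 'key': [30, 31, 26]}
value = info['item'][2] + info['key'][2]  # -> value = 46

Answer: 46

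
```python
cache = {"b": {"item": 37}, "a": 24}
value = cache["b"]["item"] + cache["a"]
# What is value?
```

Trace (tracking value):
cache = {'b': {'item': 37}, 'a': 24}  # -> cache = {'b': {'item': 37}, 'a': 24}
value = cache['b']['item'] + cache['a']  # -> value = 61

Answer: 61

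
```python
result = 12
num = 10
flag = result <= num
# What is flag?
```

Answer: False

Derivation:
Trace (tracking flag):
result = 12  # -> result = 12
num = 10  # -> num = 10
flag = result <= num  # -> flag = False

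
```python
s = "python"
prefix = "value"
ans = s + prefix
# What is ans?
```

Trace (tracking ans):
s = 'python'  # -> s = 'python'
prefix = 'value'  # -> prefix = 'value'
ans = s + prefix  # -> ans = 'pythonvalue'

Answer: 'pythonvalue'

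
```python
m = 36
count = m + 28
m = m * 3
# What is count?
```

Answer: 64

Derivation:
Trace (tracking count):
m = 36  # -> m = 36
count = m + 28  # -> count = 64
m = m * 3  # -> m = 108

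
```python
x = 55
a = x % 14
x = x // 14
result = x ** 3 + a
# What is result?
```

Answer: 40

Derivation:
Trace (tracking result):
x = 55  # -> x = 55
a = x % 14  # -> a = 13
x = x // 14  # -> x = 3
result = x ** 3 + a  # -> result = 40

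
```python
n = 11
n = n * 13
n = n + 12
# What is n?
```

Trace (tracking n):
n = 11  # -> n = 11
n = n * 13  # -> n = 143
n = n + 12  # -> n = 155

Answer: 155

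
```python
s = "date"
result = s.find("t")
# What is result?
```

Answer: 2

Derivation:
Trace (tracking result):
s = 'date'  # -> s = 'date'
result = s.find('t')  # -> result = 2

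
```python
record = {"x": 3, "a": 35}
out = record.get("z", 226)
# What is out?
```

Answer: 226

Derivation:
Trace (tracking out):
record = {'x': 3, 'a': 35}  # -> record = {'x': 3, 'a': 35}
out = record.get('z', 226)  # -> out = 226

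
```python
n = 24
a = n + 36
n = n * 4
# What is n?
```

Trace (tracking n):
n = 24  # -> n = 24
a = n + 36  # -> a = 60
n = n * 4  # -> n = 96

Answer: 96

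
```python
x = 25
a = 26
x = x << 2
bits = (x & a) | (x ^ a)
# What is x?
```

Answer: 100

Derivation:
Trace (tracking x):
x = 25  # -> x = 25
a = 26  # -> a = 26
x = x << 2  # -> x = 100
bits = x & a | x ^ a  # -> bits = 126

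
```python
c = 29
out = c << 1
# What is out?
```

Trace (tracking out):
c = 29  # -> c = 29
out = c << 1  # -> out = 58

Answer: 58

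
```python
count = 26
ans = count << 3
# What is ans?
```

Trace (tracking ans):
count = 26  # -> count = 26
ans = count << 3  # -> ans = 208

Answer: 208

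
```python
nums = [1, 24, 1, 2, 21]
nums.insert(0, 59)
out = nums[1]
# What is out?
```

Trace (tracking out):
nums = [1, 24, 1, 2, 21]  # -> nums = [1, 24, 1, 2, 21]
nums.insert(0, 59)  # -> nums = [59, 1, 24, 1, 2, 21]
out = nums[1]  # -> out = 1

Answer: 1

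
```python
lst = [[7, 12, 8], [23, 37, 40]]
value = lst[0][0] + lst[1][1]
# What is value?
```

Trace (tracking value):
lst = [[7, 12, 8], [23, 37, 40]]  # -> lst = [[7, 12, 8], [23, 37, 40]]
value = lst[0][0] + lst[1][1]  # -> value = 44

Answer: 44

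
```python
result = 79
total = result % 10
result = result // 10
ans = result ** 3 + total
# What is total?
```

Answer: 9

Derivation:
Trace (tracking total):
result = 79  # -> result = 79
total = result % 10  # -> total = 9
result = result // 10  # -> result = 7
ans = result ** 3 + total  # -> ans = 352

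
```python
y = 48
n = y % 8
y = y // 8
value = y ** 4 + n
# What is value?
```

Answer: 1296

Derivation:
Trace (tracking value):
y = 48  # -> y = 48
n = y % 8  # -> n = 0
y = y // 8  # -> y = 6
value = y ** 4 + n  # -> value = 1296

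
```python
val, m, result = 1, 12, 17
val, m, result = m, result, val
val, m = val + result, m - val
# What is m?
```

Trace (tracking m):
val, m, result = (1, 12, 17)  # -> val = 1, m = 12, result = 17
val, m, result = (m, result, val)  # -> val = 12, m = 17, result = 1
val, m = (val + result, m - val)  # -> val = 13, m = 5

Answer: 5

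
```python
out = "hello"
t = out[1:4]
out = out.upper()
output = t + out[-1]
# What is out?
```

Trace (tracking out):
out = 'hello'  # -> out = 'hello'
t = out[1:4]  # -> t = 'ell'
out = out.upper()  # -> out = 'HELLO'
output = t + out[-1]  # -> output = 'ellO'

Answer: 'HELLO'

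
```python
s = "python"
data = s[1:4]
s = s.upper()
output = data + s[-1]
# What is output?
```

Trace (tracking output):
s = 'python'  # -> s = 'python'
data = s[1:4]  # -> data = 'yth'
s = s.upper()  # -> s = 'PYTHON'
output = data + s[-1]  # -> output = 'ythN'

Answer: 'ythN'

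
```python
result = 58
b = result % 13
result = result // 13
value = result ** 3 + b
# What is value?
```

Trace (tracking value):
result = 58  # -> result = 58
b = result % 13  # -> b = 6
result = result // 13  # -> result = 4
value = result ** 3 + b  # -> value = 70

Answer: 70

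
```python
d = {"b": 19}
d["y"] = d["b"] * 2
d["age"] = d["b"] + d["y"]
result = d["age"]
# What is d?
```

Answer: {'b': 19, 'y': 38, 'age': 57}

Derivation:
Trace (tracking d):
d = {'b': 19}  # -> d = {'b': 19}
d['y'] = d['b'] * 2  # -> d = {'b': 19, 'y': 38}
d['age'] = d['b'] + d['y']  # -> d = {'b': 19, 'y': 38, 'age': 57}
result = d['age']  # -> result = 57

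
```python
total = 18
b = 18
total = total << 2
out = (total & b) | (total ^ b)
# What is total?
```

Trace (tracking total):
total = 18  # -> total = 18
b = 18  # -> b = 18
total = total << 2  # -> total = 72
out = total & b | total ^ b  # -> out = 90

Answer: 72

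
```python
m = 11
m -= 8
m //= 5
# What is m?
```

Trace (tracking m):
m = 11  # -> m = 11
m -= 8  # -> m = 3
m //= 5  # -> m = 0

Answer: 0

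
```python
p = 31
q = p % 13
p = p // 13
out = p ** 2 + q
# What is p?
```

Answer: 2

Derivation:
Trace (tracking p):
p = 31  # -> p = 31
q = p % 13  # -> q = 5
p = p // 13  # -> p = 2
out = p ** 2 + q  # -> out = 9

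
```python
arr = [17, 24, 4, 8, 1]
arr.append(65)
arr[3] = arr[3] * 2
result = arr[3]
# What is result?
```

Trace (tracking result):
arr = [17, 24, 4, 8, 1]  # -> arr = [17, 24, 4, 8, 1]
arr.append(65)  # -> arr = [17, 24, 4, 8, 1, 65]
arr[3] = arr[3] * 2  # -> arr = [17, 24, 4, 16, 1, 65]
result = arr[3]  # -> result = 16

Answer: 16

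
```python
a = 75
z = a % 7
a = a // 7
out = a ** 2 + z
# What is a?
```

Trace (tracking a):
a = 75  # -> a = 75
z = a % 7  # -> z = 5
a = a // 7  # -> a = 10
out = a ** 2 + z  # -> out = 105

Answer: 10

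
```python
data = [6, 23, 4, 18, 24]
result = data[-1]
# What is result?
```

Trace (tracking result):
data = [6, 23, 4, 18, 24]  # -> data = [6, 23, 4, 18, 24]
result = data[-1]  # -> result = 24

Answer: 24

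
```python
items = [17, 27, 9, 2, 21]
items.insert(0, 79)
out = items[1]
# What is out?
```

Trace (tracking out):
items = [17, 27, 9, 2, 21]  # -> items = [17, 27, 9, 2, 21]
items.insert(0, 79)  # -> items = [79, 17, 27, 9, 2, 21]
out = items[1]  # -> out = 17

Answer: 17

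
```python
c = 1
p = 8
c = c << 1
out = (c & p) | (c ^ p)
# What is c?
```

Answer: 2

Derivation:
Trace (tracking c):
c = 1  # -> c = 1
p = 8  # -> p = 8
c = c << 1  # -> c = 2
out = c & p | c ^ p  # -> out = 10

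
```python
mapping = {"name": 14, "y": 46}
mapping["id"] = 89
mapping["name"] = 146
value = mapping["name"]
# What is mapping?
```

Answer: {'name': 146, 'y': 46, 'id': 89}

Derivation:
Trace (tracking mapping):
mapping = {'name': 14, 'y': 46}  # -> mapping = {'name': 14, 'y': 46}
mapping['id'] = 89  # -> mapping = {'name': 14, 'y': 46, 'id': 89}
mapping['name'] = 146  # -> mapping = {'name': 146, 'y': 46, 'id': 89}
value = mapping['name']  # -> value = 146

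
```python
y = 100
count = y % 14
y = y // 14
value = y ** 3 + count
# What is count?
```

Trace (tracking count):
y = 100  # -> y = 100
count = y % 14  # -> count = 2
y = y // 14  # -> y = 7
value = y ** 3 + count  # -> value = 345

Answer: 2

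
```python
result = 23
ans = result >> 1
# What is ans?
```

Trace (tracking ans):
result = 23  # -> result = 23
ans = result >> 1  # -> ans = 11

Answer: 11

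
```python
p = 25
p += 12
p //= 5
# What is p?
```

Trace (tracking p):
p = 25  # -> p = 25
p += 12  # -> p = 37
p //= 5  # -> p = 7

Answer: 7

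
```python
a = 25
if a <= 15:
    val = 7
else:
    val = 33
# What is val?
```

Trace (tracking val):
a = 25  # -> a = 25
if a <= 15:  # condition is False
else:
    val = 33  # -> val = 33

Answer: 33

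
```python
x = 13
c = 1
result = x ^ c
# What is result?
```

Answer: 12

Derivation:
Trace (tracking result):
x = 13  # -> x = 13
c = 1  # -> c = 1
result = x ^ c  # -> result = 12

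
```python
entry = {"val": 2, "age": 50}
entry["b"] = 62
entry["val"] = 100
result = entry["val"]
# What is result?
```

Trace (tracking result):
entry = {'val': 2, 'age': 50}  # -> entry = {'val': 2, 'age': 50}
entry['b'] = 62  # -> entry = {'val': 2, 'age': 50, 'b': 62}
entry['val'] = 100  # -> entry = {'val': 100, 'age': 50, 'b': 62}
result = entry['val']  # -> result = 100

Answer: 100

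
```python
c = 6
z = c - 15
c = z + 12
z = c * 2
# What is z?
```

Answer: 6

Derivation:
Trace (tracking z):
c = 6  # -> c = 6
z = c - 15  # -> z = -9
c = z + 12  # -> c = 3
z = c * 2  # -> z = 6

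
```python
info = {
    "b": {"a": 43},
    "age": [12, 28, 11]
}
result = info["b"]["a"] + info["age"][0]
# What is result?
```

Trace (tracking result):
info = {'b': {'a': 43}, 'age': [12, 28, 11]}  # -> info = {'b': {'a': 43}, 'age': [12, 28, 11]}
result = info['b']['a'] + info['age'][0]  # -> result = 55

Answer: 55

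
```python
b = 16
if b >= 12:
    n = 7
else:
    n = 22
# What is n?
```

Trace (tracking n):
b = 16  # -> b = 16
if b >= 12:  # condition is True
    n = 7  # -> n = 7

Answer: 7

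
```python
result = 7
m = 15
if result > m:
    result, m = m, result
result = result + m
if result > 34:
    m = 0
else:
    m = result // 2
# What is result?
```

Trace (tracking result):
result = 7  # -> result = 7
m = 15  # -> m = 15
if result > m:  # condition is False
result = result + m  # -> result = 22
if result > 34:  # condition is False
else:
    m = result // 2  # -> m = 11

Answer: 22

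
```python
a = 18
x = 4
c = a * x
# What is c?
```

Answer: 72

Derivation:
Trace (tracking c):
a = 18  # -> a = 18
x = 4  # -> x = 4
c = a * x  # -> c = 72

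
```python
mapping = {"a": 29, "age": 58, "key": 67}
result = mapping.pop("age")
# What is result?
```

Trace (tracking result):
mapping = {'a': 29, 'age': 58, 'key': 67}  # -> mapping = {'a': 29, 'age': 58, 'key': 67}
result = mapping.pop('age')  # -> result = 58

Answer: 58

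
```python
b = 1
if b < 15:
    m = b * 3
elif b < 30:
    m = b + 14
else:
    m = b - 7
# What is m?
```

Trace (tracking m):
b = 1  # -> b = 1
if b < 15:  # condition is True
    m = b * 3  # -> m = 3

Answer: 3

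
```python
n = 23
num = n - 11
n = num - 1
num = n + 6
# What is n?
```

Answer: 11

Derivation:
Trace (tracking n):
n = 23  # -> n = 23
num = n - 11  # -> num = 12
n = num - 1  # -> n = 11
num = n + 6  # -> num = 17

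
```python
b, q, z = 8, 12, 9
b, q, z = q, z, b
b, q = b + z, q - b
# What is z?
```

Answer: 8

Derivation:
Trace (tracking z):
b, q, z = (8, 12, 9)  # -> b = 8, q = 12, z = 9
b, q, z = (q, z, b)  # -> b = 12, q = 9, z = 8
b, q = (b + z, q - b)  # -> b = 20, q = -3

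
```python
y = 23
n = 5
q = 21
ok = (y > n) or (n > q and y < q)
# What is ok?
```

Answer: True

Derivation:
Trace (tracking ok):
y = 23  # -> y = 23
n = 5  # -> n = 5
q = 21  # -> q = 21
ok = y > n or (n > q and y < q)  # -> ok = True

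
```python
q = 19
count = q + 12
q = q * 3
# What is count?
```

Answer: 31

Derivation:
Trace (tracking count):
q = 19  # -> q = 19
count = q + 12  # -> count = 31
q = q * 3  # -> q = 57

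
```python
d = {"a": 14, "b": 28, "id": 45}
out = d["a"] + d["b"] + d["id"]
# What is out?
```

Trace (tracking out):
d = {'a': 14, 'b': 28, 'id': 45}  # -> d = {'a': 14, 'b': 28, 'id': 45}
out = d['a'] + d['b'] + d['id']  # -> out = 87

Answer: 87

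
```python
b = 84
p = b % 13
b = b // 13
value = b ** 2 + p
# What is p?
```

Answer: 6

Derivation:
Trace (tracking p):
b = 84  # -> b = 84
p = b % 13  # -> p = 6
b = b // 13  # -> b = 6
value = b ** 2 + p  # -> value = 42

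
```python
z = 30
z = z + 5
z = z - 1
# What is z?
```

Trace (tracking z):
z = 30  # -> z = 30
z = z + 5  # -> z = 35
z = z - 1  # -> z = 34

Answer: 34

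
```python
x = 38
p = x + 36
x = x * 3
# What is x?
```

Trace (tracking x):
x = 38  # -> x = 38
p = x + 36  # -> p = 74
x = x * 3  # -> x = 114

Answer: 114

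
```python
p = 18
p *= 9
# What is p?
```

Answer: 162

Derivation:
Trace (tracking p):
p = 18  # -> p = 18
p *= 9  # -> p = 162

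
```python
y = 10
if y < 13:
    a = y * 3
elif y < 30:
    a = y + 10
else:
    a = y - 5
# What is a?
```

Answer: 30

Derivation:
Trace (tracking a):
y = 10  # -> y = 10
if y < 13:  # condition is True
    a = y * 3  # -> a = 30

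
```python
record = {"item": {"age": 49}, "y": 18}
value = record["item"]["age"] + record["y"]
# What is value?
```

Answer: 67

Derivation:
Trace (tracking value):
record = {'item': {'age': 49}, 'y': 18}  # -> record = {'item': {'age': 49}, 'y': 18}
value = record['item']['age'] + record['y']  # -> value = 67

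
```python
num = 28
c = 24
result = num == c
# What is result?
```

Trace (tracking result):
num = 28  # -> num = 28
c = 24  # -> c = 24
result = num == c  # -> result = False

Answer: False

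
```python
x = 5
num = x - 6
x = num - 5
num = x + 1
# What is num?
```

Trace (tracking num):
x = 5  # -> x = 5
num = x - 6  # -> num = -1
x = num - 5  # -> x = -6
num = x + 1  # -> num = -5

Answer: -5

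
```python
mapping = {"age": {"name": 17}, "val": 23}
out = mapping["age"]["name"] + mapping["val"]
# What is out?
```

Trace (tracking out):
mapping = {'age': {'name': 17}, 'val': 23}  # -> mapping = {'age': {'name': 17}, 'val': 23}
out = mapping['age']['name'] + mapping['val']  # -> out = 40

Answer: 40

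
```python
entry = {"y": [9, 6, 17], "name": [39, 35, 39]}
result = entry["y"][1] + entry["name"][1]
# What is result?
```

Answer: 41

Derivation:
Trace (tracking result):
entry = {'y': [9, 6, 17], 'name': [39, 35, 39]}  # -> entry = {'y': [9, 6, 17], 'name': [39, 35, 39]}
result = entry['y'][1] + entry['name'][1]  # -> result = 41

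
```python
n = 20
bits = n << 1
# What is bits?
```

Answer: 40

Derivation:
Trace (tracking bits):
n = 20  # -> n = 20
bits = n << 1  # -> bits = 40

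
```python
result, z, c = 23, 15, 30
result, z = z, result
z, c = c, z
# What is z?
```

Trace (tracking z):
result, z, c = (23, 15, 30)  # -> result = 23, z = 15, c = 30
result, z = (z, result)  # -> result = 15, z = 23
z, c = (c, z)  # -> z = 30, c = 23

Answer: 30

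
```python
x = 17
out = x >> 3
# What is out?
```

Answer: 2

Derivation:
Trace (tracking out):
x = 17  # -> x = 17
out = x >> 3  # -> out = 2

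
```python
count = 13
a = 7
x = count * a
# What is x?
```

Answer: 91

Derivation:
Trace (tracking x):
count = 13  # -> count = 13
a = 7  # -> a = 7
x = count * a  # -> x = 91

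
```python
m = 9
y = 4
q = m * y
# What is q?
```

Trace (tracking q):
m = 9  # -> m = 9
y = 4  # -> y = 4
q = m * y  # -> q = 36

Answer: 36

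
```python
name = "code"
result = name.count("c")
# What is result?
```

Answer: 1

Derivation:
Trace (tracking result):
name = 'code'  # -> name = 'code'
result = name.count('c')  # -> result = 1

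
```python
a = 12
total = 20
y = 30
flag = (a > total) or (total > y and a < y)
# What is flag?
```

Answer: False

Derivation:
Trace (tracking flag):
a = 12  # -> a = 12
total = 20  # -> total = 20
y = 30  # -> y = 30
flag = a > total or (total > y and a < y)  # -> flag = False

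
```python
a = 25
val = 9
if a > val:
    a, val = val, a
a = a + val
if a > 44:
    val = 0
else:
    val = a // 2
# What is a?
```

Trace (tracking a):
a = 25  # -> a = 25
val = 9  # -> val = 9
if a > val:  # condition is True
    a, val = (val, a)  # -> a = 9, val = 25
a = a + val  # -> a = 34
if a > 44:  # condition is False
else:
    val = a // 2  # -> val = 17

Answer: 34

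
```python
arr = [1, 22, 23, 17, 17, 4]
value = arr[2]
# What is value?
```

Trace (tracking value):
arr = [1, 22, 23, 17, 17, 4]  # -> arr = [1, 22, 23, 17, 17, 4]
value = arr[2]  # -> value = 23

Answer: 23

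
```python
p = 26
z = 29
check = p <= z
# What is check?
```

Answer: True

Derivation:
Trace (tracking check):
p = 26  # -> p = 26
z = 29  # -> z = 29
check = p <= z  # -> check = True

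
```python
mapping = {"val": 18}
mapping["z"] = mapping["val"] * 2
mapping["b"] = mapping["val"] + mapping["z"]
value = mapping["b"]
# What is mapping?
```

Answer: {'val': 18, 'z': 36, 'b': 54}

Derivation:
Trace (tracking mapping):
mapping = {'val': 18}  # -> mapping = {'val': 18}
mapping['z'] = mapping['val'] * 2  # -> mapping = {'val': 18, 'z': 36}
mapping['b'] = mapping['val'] + mapping['z']  # -> mapping = {'val': 18, 'z': 36, 'b': 54}
value = mapping['b']  # -> value = 54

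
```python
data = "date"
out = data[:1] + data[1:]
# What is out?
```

Answer: 'date'

Derivation:
Trace (tracking out):
data = 'date'  # -> data = 'date'
out = data[:1] + data[1:]  # -> out = 'date'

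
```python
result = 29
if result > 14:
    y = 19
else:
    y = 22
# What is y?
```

Answer: 19

Derivation:
Trace (tracking y):
result = 29  # -> result = 29
if result > 14:  # condition is True
    y = 19  # -> y = 19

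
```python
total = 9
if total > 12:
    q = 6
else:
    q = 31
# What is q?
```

Trace (tracking q):
total = 9  # -> total = 9
if total > 12:  # condition is False
else:
    q = 31  # -> q = 31

Answer: 31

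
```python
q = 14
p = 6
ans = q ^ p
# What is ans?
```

Answer: 8

Derivation:
Trace (tracking ans):
q = 14  # -> q = 14
p = 6  # -> p = 6
ans = q ^ p  # -> ans = 8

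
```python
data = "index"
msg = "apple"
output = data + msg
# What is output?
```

Answer: 'indexapple'

Derivation:
Trace (tracking output):
data = 'index'  # -> data = 'index'
msg = 'apple'  # -> msg = 'apple'
output = data + msg  # -> output = 'indexapple'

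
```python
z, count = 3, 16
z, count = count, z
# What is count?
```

Trace (tracking count):
z, count = (3, 16)  # -> z = 3, count = 16
z, count = (count, z)  # -> z = 16, count = 3

Answer: 3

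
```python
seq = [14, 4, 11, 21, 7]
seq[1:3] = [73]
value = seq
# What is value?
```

Answer: [14, 73, 21, 7]

Derivation:
Trace (tracking value):
seq = [14, 4, 11, 21, 7]  # -> seq = [14, 4, 11, 21, 7]
seq[1:3] = [73]  # -> seq = [14, 73, 21, 7]
value = seq  # -> value = [14, 73, 21, 7]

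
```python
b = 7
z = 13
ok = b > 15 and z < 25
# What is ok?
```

Answer: False

Derivation:
Trace (tracking ok):
b = 7  # -> b = 7
z = 13  # -> z = 13
ok = b > 15 and z < 25  # -> ok = False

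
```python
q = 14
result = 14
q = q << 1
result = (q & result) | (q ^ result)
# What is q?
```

Trace (tracking q):
q = 14  # -> q = 14
result = 14  # -> result = 14
q = q << 1  # -> q = 28
result = q & result | q ^ result  # -> result = 30

Answer: 28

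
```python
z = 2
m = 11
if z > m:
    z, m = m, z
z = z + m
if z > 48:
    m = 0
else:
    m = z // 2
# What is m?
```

Answer: 6

Derivation:
Trace (tracking m):
z = 2  # -> z = 2
m = 11  # -> m = 11
if z > m:  # condition is False
z = z + m  # -> z = 13
if z > 48:  # condition is False
else:
    m = z // 2  # -> m = 6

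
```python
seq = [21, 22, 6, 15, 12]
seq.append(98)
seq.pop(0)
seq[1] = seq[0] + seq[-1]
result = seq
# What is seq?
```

Answer: [22, 120, 15, 12, 98]

Derivation:
Trace (tracking seq):
seq = [21, 22, 6, 15, 12]  # -> seq = [21, 22, 6, 15, 12]
seq.append(98)  # -> seq = [21, 22, 6, 15, 12, 98]
seq.pop(0)  # -> seq = [22, 6, 15, 12, 98]
seq[1] = seq[0] + seq[-1]  # -> seq = [22, 120, 15, 12, 98]
result = seq  # -> result = [22, 120, 15, 12, 98]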